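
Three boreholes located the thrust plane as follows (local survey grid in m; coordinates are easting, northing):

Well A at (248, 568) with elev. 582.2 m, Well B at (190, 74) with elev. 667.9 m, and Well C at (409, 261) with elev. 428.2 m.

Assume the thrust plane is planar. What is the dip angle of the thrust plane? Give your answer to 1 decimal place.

Let the plane be z = a·easting + b·northing + c.
Well B−Well A: −58a − 494b = 85.7;  Well C−Well A: 161a − 307b = −154.
Solving gives a = −1.05184, b = −0.04999.
Gradient magnitude |∇z| = √(a² + b²) = √(1.10636 + 0.00250) = 1.05302.
True dip = arctan(1.05302) = 46.5°, dipping toward E (azimuth ≈ 087°).

46.5°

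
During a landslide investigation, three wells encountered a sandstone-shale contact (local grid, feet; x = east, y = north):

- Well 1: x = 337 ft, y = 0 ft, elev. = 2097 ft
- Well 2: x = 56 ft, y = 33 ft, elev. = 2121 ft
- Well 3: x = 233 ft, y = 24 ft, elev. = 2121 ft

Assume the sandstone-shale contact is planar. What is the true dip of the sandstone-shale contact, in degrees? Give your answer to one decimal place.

52.1°

Two edge vectors: Well 1→Well 2 = (-281, 33, 24), Well 1→Well 3 = (-104, 24, 24).
Normal n = (Well 1→Well 2) × (Well 1→Well 3) = (216, 4248, -3312).
So ∂z/∂x = −n_x/n_z = 0.06522 and ∂z/∂y = −n_y/n_z = 1.28261.
Gradient magnitude |∇z| = √(a² + b²) = √(0.00425 + 1.64509) = 1.28427.
True dip = arctan(1.28427) = 52.1°, dipping toward S (azimuth ≈ 183°).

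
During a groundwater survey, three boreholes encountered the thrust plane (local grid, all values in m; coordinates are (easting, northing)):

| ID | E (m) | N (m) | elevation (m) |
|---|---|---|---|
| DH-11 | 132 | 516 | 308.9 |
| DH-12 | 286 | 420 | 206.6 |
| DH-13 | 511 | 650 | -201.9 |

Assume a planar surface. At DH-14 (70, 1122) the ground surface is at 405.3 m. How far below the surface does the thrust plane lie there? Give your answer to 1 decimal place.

Two edge vectors: DH-11→DH-12 = (154, -96, -102.3), DH-11→DH-13 = (379, 134, -510.8).
Normal n = (DH-11→DH-12) × (DH-11→DH-13) = (62745, 39891.5, 57020).
So ∂z/∂E = −n_x/n_z = −1.100403 and ∂z/∂N = −n_y/n_z = −0.699605.
Intercept c from DH-11: 308.9 + 145.25 + 361.00 = 815.15.
At (70, 1122): z_contact = −77.03 − 784.96 + 815.15 = -46.84 m.
Depth below ground = 405.3 − (-46.84) = 452.1 m.

452.1 m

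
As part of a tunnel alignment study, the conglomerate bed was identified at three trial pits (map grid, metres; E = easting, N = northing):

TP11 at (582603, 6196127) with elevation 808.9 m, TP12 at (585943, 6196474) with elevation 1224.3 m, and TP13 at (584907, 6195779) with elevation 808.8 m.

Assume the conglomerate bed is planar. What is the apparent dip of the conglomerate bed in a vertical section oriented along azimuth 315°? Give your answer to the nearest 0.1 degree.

16.3°

Let the plane be z = a·E + b·N + c.
TP12−TP11: 3340a + 347b = 415.4;  TP13−TP11: 2304a − 348b = −0.1.
Solving gives a = 0.07367, b = 0.48803.
Unit vector along 315° is (sin 315°, cos 315°) = (-0.7071, 0.7071).
Slope in that direction = a·(-0.7071) + b·(0.7071) = 0.29300.
Apparent dip = arctan|0.29300| = 16.3° (true dip is 26.3°, so apparent ≤ true as expected).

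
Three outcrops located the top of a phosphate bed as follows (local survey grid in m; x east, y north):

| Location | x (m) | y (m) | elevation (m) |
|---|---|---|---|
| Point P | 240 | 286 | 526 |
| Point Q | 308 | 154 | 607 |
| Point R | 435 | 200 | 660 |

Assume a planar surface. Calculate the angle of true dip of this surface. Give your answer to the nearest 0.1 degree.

Two edge vectors: Point P→Point Q = (68, -132, 81), Point P→Point R = (195, -86, 134).
Normal n = (Point P→Point Q) × (Point P→Point R) = (-10722, 6683, 19892).
So ∂z/∂x = −n_x/n_z = 0.53901 and ∂z/∂y = −n_y/n_z = −0.33596.
Gradient magnitude |∇z| = √(a² + b²) = √(0.29053 + 0.11287) = 0.63514.
True dip = arctan(0.63514) = 32.4°, dipping toward WNW (azimuth ≈ 302°).

32.4°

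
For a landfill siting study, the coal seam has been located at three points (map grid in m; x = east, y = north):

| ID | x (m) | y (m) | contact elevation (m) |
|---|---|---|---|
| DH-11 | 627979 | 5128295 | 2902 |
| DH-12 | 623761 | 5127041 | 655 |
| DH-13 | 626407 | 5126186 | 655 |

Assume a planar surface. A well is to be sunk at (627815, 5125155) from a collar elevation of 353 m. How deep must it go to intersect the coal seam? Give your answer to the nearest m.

193 m

Let the plane be z = a·x + b·y + c.
DH-12−DH-11: −4218a − 1254b = −2247;  DH-13−DH-11: −1572a − 2109b = −2247.
Solving gives a = 0.27744851, b = 0.85863013.
Then c = 2902 − a·627979 − b·5128295 = −4574638.43.
At (627815, 5125155): z_contact = 174186.3 + 4400612.5 − 4574638.43 = 160.4 m.
Depth below ground = 353 − 160.4 = 193 m.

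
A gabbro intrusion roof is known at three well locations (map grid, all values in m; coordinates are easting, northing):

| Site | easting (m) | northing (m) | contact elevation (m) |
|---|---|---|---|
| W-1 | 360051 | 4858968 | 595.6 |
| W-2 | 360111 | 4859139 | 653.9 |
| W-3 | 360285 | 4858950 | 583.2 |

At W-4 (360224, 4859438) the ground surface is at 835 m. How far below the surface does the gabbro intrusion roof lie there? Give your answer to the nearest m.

79 m

Let the plane be z = a·easting + b·northing + c.
W-2−W-1: 60a + 171b = 58.3;  W-3−W-1: 234a − 18b = −12.4.
Solving gives a = −0.02606220, b = 0.35008030.
Then c = 595.6 − a·360051 − b·4858968 = −1691049.67.
At (360224, 4859438): z_contact = −9388.2 + 1701193.5 − 1691049.67 = 755.6 m.
Depth below ground = 835 − 755.6 = 79 m.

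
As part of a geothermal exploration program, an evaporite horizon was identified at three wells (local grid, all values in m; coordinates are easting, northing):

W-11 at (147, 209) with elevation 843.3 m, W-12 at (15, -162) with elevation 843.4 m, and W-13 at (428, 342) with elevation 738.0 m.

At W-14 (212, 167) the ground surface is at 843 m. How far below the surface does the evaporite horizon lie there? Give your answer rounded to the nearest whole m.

36 m

Two edge vectors: W-11→W-12 = (-132, -371, 0.1), W-11→W-13 = (281, 133, -105.3).
Normal n = (W-11→W-12) × (W-11→W-13) = (39053, -13871.5, 86695).
So ∂z/∂easting = −n_x/n_z = −0.45046 and ∂z/∂northing = −n_y/n_z = 0.16000.
Intercept c from W-11: 843.3 + 66.22 − 33.44 = 876.08.
At (212, 167): z_contact = −95.5 + 26.7 + 876.08 = 807.3 m.
Depth below ground = 843 − 807.3 = 36 m.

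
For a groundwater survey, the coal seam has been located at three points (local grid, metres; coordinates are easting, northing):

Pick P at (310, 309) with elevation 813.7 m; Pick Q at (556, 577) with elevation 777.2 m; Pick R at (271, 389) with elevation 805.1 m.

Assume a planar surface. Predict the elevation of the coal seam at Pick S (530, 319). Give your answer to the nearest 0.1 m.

808.0 m

Let the plane be z = a·easting + b·northing + c.
Pick Q−Pick P: 246a + 268b = −36.5;  Pick R−Pick P: −39a + 80b = −8.6.
Solving gives a = −0.02042, b = −0.11745.
Then c = 813.7 − a·310 − b·309 = 856.32.
At (530, 319): z = −10.8 − 37.5 + 856.32 = 808.0 m.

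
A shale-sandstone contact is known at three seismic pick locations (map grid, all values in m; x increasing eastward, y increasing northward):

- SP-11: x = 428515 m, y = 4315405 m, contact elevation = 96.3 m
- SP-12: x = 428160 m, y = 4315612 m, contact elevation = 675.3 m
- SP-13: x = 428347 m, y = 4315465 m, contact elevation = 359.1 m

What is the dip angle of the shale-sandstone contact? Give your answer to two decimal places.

Let the plane be z = a·x + b·y + c.
SP-12−SP-11: −355a + 207b = 579;  SP-13−SP-11: −168a + 60b = 262.8.
Solving gives a = −1.45886, b = 0.29519.
Gradient magnitude |∇z| = √(a² + b²) = √(2.12827 + 0.08714) = 1.48843.
True dip = arctan(1.48843) = 56.10°, dipping toward ESE (azimuth ≈ 101°).

56.10°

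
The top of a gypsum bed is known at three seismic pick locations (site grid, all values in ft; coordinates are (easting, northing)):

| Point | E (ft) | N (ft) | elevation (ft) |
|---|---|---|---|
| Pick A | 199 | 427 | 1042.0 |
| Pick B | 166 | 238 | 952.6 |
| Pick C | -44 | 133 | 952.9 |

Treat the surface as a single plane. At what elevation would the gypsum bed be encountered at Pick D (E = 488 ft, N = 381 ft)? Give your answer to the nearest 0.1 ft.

Let the plane be z = a·E + b·N + c.
Pick B−Pick A: −33a − 189b = −89.4;  Pick C−Pick A: −243a − 294b = −89.1.
Solving gives a = −0.26070, b = 0.51853.
Then c = 1042 − a·199 − b·427 = 872.46.
At (488, 381): z = −127.2 + 197.6 + 872.46 = 942.8 ft.

942.8 ft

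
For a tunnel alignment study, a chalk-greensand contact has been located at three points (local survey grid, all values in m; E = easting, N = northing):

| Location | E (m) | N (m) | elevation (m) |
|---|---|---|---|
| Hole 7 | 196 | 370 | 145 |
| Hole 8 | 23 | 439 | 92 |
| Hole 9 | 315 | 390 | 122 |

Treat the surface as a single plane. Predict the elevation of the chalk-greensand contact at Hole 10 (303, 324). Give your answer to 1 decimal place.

Let the plane be z = a·E + b·N + c.
Hole 8−Hole 7: −173a + 69b = −53;  Hole 9−Hole 7: 119a + 20b = −23.
Solving gives a = −0.04515, b = −0.88133.
Then c = 145 − a·196 − b·370 = 479.94.
At (303, 324): z = −13.7 − 285.6 + 479.94 = 180.7 m.

180.7 m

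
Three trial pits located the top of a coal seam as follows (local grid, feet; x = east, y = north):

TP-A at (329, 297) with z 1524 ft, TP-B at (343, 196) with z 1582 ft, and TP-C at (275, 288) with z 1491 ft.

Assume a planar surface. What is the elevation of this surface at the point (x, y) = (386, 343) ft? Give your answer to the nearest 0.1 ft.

Let the plane be z = a·x + b·y + c.
TP-B−TP-A: 14a − 101b = 58;  TP-C−TP-A: −54a − 9b = −33.
Solving gives a = 0.69086, b = −0.47849.
Then c = 1524 − a·329 − b·297 = 1438.82.
At (386, 343): z = 266.7 − 164.1 + 1438.82 = 1541.4 ft.

1541.4 ft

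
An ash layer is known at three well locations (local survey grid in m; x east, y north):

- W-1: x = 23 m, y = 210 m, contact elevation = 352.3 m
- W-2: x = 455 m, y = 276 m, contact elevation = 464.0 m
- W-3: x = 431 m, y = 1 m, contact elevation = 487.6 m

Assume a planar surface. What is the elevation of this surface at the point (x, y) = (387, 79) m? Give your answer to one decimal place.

466.9 m

Let the plane be z = a·x + b·y + c.
W-2−W-1: 432a + 66b = 111.7;  W-3−W-1: 408a − 209b = 135.3.
Solving gives a = 0.27535, b = −0.10985.
Then c = 352.3 − a·23 − b·210 = 369.04.
At (387, 79): z = 106.6 − 8.7 + 369.04 = 466.9 m.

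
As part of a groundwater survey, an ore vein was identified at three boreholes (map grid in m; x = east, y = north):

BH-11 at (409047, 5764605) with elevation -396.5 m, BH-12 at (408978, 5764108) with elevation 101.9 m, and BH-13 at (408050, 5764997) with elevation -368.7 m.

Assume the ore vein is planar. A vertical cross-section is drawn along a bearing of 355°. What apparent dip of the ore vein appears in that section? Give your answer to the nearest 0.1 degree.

42.3°

Two edge vectors: BH-11→BH-12 = (-69, -497, 498.4), BH-11→BH-13 = (-997, 392, 27.8).
Normal n = (BH-11→BH-12) × (BH-11→BH-13) = (-209189.4, -494986.6, -522557).
So ∂z/∂x = −n_x/n_z = −0.40032 and ∂z/∂y = −n_y/n_z = −0.94724.
Unit vector along 355° is (sin 355°, cos 355°) = (-0.0872, 0.9962).
Slope in that direction = a·(-0.0872) + b·(0.9962) = −0.90874.
Apparent dip = arctan|0.90874| = 42.3° (true dip is 45.8°, so apparent ≤ true as expected).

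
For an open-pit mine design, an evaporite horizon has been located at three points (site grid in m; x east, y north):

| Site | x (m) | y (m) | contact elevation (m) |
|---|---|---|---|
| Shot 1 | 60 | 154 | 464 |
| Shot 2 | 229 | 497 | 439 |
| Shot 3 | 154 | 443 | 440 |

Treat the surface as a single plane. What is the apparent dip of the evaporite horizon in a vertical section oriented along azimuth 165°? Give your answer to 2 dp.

6.56°

Two edge vectors: Shot 1→Shot 2 = (169, 343, -25), Shot 1→Shot 3 = (94, 289, -24).
Normal n = (Shot 1→Shot 2) × (Shot 1→Shot 3) = (-1007, 1706, 16599).
So ∂z/∂x = −n_x/n_z = 0.06067 and ∂z/∂y = −n_y/n_z = −0.10278.
Unit vector along 165° is (sin 165°, cos 165°) = (0.2588, -0.9659).
Slope in that direction = a·(0.2588) + b·(-0.9659) = 0.11498.
Apparent dip = arctan|0.11498| = 6.56° (true dip is 6.8°, so apparent ≤ true as expected).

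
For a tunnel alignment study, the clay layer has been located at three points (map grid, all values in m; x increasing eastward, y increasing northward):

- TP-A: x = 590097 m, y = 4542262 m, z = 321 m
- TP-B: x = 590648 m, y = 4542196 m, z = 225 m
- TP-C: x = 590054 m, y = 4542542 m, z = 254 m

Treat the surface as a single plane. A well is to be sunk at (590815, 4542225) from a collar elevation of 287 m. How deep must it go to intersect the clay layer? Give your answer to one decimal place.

104.4 m

Two edge vectors: TP-A→TP-B = (551, -66, -96), TP-A→TP-C = (-43, 280, -67).
Normal n = (TP-A→TP-B) × (TP-A→TP-C) = (31302, 41045, 151442).
So ∂z/∂x = −n_x/n_z = −0.206692991 and ∂z/∂y = −n_y/n_z = −0.271027852.
Intercept c from TP-A: 321 + 121968.91 + 1231079.51 = 1353369.43.
At (590815, 4542225): z_contact = −122117.32 − 1231069.49 + 1353369.43 = 182.62 m.
Depth below ground = 287 − 182.62 = 104.4 m.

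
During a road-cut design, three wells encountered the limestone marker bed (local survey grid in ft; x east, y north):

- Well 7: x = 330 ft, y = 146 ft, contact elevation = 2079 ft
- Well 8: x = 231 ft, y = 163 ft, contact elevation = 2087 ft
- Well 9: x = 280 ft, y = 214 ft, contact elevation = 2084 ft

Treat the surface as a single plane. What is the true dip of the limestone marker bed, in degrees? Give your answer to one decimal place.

4.6°

Two edge vectors: Well 7→Well 8 = (-99, 17, 8), Well 7→Well 9 = (-50, 68, 5).
Normal n = (Well 7→Well 8) × (Well 7→Well 9) = (-459, 95, -5882).
So ∂z/∂x = −n_x/n_z = −0.07803 and ∂z/∂y = −n_y/n_z = 0.01615.
Gradient magnitude |∇z| = √(a² + b²) = √(0.00609 + 0.00026) = 0.07969.
True dip = arctan(0.07969) = 4.6°, dipping toward ESE (azimuth ≈ 102°).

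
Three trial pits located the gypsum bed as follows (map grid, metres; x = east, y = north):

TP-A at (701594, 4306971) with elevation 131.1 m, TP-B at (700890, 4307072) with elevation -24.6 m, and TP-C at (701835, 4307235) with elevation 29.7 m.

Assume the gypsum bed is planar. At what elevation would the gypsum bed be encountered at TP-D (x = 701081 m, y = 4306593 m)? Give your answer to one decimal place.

Two edge vectors: TP-A→TP-B = (-704, 101, -155.7), TP-A→TP-C = (241, 264, -101.4).
Normal n = (TP-A→TP-B) × (TP-A→TP-C) = (30863.4, -108909.3, -210197).
So ∂z/∂x = −n_x/n_z = 0.146830830 and ∂z/∂y = −n_y/n_z = −0.518129659.
Intercept c from TP-A: 131.1 − 103015.63 + 2231569.42 = 2128684.89.
At (701081, 4306593): z = 102940.3 − 2231373.6 + 2128684.89 = 251.6 m.

251.6 m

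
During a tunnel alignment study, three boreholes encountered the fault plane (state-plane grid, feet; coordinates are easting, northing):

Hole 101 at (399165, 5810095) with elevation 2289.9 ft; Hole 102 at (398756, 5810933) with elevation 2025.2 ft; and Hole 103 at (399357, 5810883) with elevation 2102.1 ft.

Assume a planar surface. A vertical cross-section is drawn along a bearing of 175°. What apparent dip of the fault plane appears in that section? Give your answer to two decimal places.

15.24°

Let the plane be z = a·easting + b·northing + c.
Hole 102−Hole 101: −409a + 838b = −264.7;  Hole 103−Hole 101: 192a + 788b = −187.8.
Solving gives a = 0.10598, b = −0.26415.
Unit vector along 175° is (sin 175°, cos 175°) = (0.0872, -0.9962).
Slope in that direction = a·(0.0872) + b·(-0.9962) = 0.27238.
Apparent dip = arctan|0.27238| = 15.24° (true dip is 15.9°, so apparent ≤ true as expected).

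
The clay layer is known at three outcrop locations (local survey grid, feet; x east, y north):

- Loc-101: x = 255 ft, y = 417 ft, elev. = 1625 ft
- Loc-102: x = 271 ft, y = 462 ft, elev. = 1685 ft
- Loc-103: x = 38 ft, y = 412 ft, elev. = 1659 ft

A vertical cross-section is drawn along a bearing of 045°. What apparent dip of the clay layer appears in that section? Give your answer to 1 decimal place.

40.6°

Let the plane be z = a·x + b·y + c.
Loc-102−Loc-101: 16a + 45b = 60;  Loc-103−Loc-101: −217a − 5b = 34.
Solving gives a = −0.18895, b = 1.40052.
Unit vector along 045° is (sin 45°, cos 45°) = (0.7071, 0.7071).
Slope in that direction = a·(0.7071) + b·(0.7071) = 0.85671.
Apparent dip = arctan|0.85671| = 40.6° (true dip is 54.7°, so apparent ≤ true as expected).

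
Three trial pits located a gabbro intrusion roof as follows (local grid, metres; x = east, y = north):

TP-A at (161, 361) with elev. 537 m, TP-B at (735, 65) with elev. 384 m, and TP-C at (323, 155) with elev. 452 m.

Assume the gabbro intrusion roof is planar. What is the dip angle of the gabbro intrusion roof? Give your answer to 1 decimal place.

Let the plane be z = a·x + b·y + c.
TP-B−TP-A: 574a − 296b = −153;  TP-C−TP-A: 162a − 206b = −85.
Solving gives a = −0.09045, b = 0.34149.
Gradient magnitude |∇z| = √(a² + b²) = √(0.00818 + 0.11662) = 0.35327.
True dip = arctan(0.35327) = 19.5°, dipping toward SSE (azimuth ≈ 165°).

19.5°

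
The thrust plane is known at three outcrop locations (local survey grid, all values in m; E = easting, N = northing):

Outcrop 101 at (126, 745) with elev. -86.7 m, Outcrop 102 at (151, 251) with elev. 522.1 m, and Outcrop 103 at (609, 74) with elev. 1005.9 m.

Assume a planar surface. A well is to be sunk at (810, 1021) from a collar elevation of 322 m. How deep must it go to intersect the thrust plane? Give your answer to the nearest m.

336 m

Two edge vectors: Outcrop 101→Outcrop 102 = (25, -494, 608.8), Outcrop 101→Outcrop 103 = (483, -671, 1092.6).
Normal n = (Outcrop 101→Outcrop 102) × (Outcrop 101→Outcrop 103) = (-131239.6, 266735.4, 221827).
So ∂z/∂E = −n_x/n_z = 0.59163 and ∂z/∂N = −n_y/n_z = −1.20245.
Intercept c from Outcrop 101: -86.7 − 74.55 + 895.82 = 734.58.
At (810, 1021): z_contact = 479.2 − 1227.7 + 734.58 = -13.9 m.
Depth below ground = 322 − (-13.9) = 336 m.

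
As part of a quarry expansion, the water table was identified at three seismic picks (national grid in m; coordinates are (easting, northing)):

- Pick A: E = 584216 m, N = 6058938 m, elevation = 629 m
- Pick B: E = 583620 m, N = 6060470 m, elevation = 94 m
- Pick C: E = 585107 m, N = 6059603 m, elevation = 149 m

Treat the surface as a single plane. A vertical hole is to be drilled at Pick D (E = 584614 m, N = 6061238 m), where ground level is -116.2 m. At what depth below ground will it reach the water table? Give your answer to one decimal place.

336.6 m

Let the plane be z = a·E + b·N + c.
Pick B−Pick A: −596a + 1532b = −535;  Pick C−Pick A: 891a + 665b = −480.
Solving gives a = −0.215507746, b = −0.433056538.
Then c = 629 − a·584216 − b·6058938 = 2750394.79.
At (584614, 6061238): z_contact = −125988.85 − 2624858.75 + 2750394.79 = -452.80 m.
Depth below ground = -116.2 − (-452.80) = 336.6 m.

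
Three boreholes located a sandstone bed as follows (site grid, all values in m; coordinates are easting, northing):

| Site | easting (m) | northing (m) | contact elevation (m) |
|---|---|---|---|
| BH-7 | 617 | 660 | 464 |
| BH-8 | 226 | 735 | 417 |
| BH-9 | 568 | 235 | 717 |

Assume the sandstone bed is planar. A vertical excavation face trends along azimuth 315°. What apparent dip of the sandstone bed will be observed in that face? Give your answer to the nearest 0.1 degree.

Two edge vectors: BH-7→BH-8 = (-391, 75, -47), BH-7→BH-9 = (-49, -425, 253).
Normal n = (BH-7→BH-8) × (BH-7→BH-9) = (-1000, 101226, 169850).
So ∂z/∂easting = −n_x/n_z = 0.00589 and ∂z/∂northing = −n_y/n_z = −0.59597.
Unit vector along 315° is (sin 315°, cos 315°) = (-0.7071, 0.7071).
Slope in that direction = a·(-0.7071) + b·(0.7071) = −0.42558.
Apparent dip = arctan|0.42558| = 23.1° (true dip is 30.8°, so apparent ≤ true as expected).

23.1°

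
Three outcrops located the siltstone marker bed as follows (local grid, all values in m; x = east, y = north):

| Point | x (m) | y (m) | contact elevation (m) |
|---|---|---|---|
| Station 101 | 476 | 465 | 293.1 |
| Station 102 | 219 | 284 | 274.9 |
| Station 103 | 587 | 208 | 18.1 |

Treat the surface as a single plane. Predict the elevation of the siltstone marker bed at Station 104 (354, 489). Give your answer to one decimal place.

Let the plane be z = a·x + b·y + c.
Station 102−Station 101: −257a − 181b = −18.2;  Station 103−Station 101: 111a − 257b = −275.
Solving gives a = −0.52354, b = 0.84392.
Then c = 293.1 − a·476 − b·465 = 149.88.
At (354, 489): z = −185.3 + 412.7 + 149.88 = 377.2 m.

377.2 m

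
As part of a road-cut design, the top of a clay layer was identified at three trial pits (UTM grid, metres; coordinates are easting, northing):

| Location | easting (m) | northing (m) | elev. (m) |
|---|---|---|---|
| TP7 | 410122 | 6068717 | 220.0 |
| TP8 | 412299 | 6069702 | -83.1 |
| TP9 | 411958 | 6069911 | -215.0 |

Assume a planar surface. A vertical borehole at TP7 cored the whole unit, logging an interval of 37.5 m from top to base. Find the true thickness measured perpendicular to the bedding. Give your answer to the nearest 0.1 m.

Two edge vectors: TP7→TP8 = (2177, 985, -303.1), TP7→TP9 = (1836, 1194, -435).
Normal n = (TP7→TP8) × (TP7→TP9) = (-66573.6, 390503.4, 790878).
So ∂z/∂easting = −n_x/n_z = 0.08418 and ∂z/∂northing = −n_y/n_z = −0.49376.
|∇z| = √(a²+b²) = 0.50088, so dip δ = arctan(0.50088) = 26.61°.
True thickness = vertical thickness × cos δ = 37.5 × cos 26.61° = 33.5 m.

33.5 m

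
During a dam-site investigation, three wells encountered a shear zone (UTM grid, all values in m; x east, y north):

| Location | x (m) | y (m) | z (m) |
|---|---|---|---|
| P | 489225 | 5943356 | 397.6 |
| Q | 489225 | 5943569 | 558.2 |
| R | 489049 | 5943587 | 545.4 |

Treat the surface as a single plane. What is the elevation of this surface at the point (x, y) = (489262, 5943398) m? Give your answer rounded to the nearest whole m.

435 m

Two edge vectors: P→Q = (0, 213, 160.6), P→R = (-176, 231, 147.8).
Normal n = (P→Q) × (P→R) = (-5617.2, -28265.6, 37488).
So ∂z/∂x = −n_x/n_z = 0.14983995 and ∂z/∂y = −n_y/n_z = 0.75399061.
Intercept c from P: 397.6 − 73305.45 − 4481234.62 = −4554142.47.
At (489262, 5943398): z = 73311.0 + 4481266.3 − 4554142.47 = 434.8 m.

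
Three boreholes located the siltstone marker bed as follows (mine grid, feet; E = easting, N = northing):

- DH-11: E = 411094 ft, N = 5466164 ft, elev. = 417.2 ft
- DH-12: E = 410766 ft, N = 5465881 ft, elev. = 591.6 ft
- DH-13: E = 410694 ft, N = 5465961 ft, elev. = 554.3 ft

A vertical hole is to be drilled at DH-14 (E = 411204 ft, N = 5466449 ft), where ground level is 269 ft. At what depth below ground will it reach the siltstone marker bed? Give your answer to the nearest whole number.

Two edge vectors: DH-11→DH-12 = (-328, -283, 174.4), DH-11→DH-13 = (-400, -203, 137.1).
Normal n = (DH-11→DH-12) × (DH-11→DH-13) = (-3396.1, -24791.2, -46616).
So ∂z/∂E = −n_x/n_z = −0.07285267 and ∂z/∂N = −n_y/n_z = −0.53181740.
Intercept c from DH-11: 417.2 + 29949.29 + 2907001.14 = 2937367.63.
At (411204, 5466449): z_contact = −29957.3 − 2907152.7 + 2937367.63 = 257.6 ft.
Depth below ground = 269 − 257.6 = 11 ft.

11 ft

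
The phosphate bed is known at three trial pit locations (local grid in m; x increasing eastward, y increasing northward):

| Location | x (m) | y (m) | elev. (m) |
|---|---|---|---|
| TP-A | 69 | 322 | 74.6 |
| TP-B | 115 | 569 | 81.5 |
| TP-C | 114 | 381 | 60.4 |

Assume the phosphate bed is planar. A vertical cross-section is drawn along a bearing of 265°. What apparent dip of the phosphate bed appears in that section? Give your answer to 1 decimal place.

24.4°

Let the plane be z = a·x + b·y + c.
TP-B−TP-A: 46a + 247b = 6.9;  TP-C−TP-A: 45a + 59b = −14.2.
Solving gives a = −0.46596, b = 0.11471.
Unit vector along 265° is (sin 265°, cos 265°) = (-0.9962, -0.0872).
Slope in that direction = a·(-0.9962) + b·(-0.0872) = 0.45419.
Apparent dip = arctan|0.45419| = 24.4° (true dip is 25.6°, so apparent ≤ true as expected).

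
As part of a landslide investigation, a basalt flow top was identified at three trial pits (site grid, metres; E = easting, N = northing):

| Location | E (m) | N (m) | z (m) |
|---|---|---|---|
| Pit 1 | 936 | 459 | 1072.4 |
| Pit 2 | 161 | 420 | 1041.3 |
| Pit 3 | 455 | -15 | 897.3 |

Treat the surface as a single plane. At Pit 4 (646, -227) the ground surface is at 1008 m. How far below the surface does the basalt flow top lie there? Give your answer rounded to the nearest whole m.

Let the plane be z = a·E + b·N + c.
Pit 2−Pit 1: −775a − 39b = −31.1;  Pit 3−Pit 1: −481a − 474b = −175.1.
Solving gives a = 0.02270, b = 0.34638.
Then c = 1072.4 − a·936 − b·459 = 892.17.
At (646, -227): z_contact = 14.7 − 78.6 + 892.17 = 828.2 m.
Depth below ground = 1008 − 828.2 = 180 m.

180 m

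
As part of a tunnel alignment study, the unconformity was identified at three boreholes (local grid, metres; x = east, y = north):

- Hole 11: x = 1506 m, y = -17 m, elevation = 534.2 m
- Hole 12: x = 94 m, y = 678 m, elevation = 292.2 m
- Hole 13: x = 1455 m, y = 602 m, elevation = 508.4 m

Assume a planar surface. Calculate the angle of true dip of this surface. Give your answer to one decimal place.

9.1°

Two edge vectors: Hole 11→Hole 12 = (-1412, 695, -242), Hole 11→Hole 13 = (-51, 619, -25.8).
Normal n = (Hole 11→Hole 12) × (Hole 11→Hole 13) = (131867, -24087.6, -838583).
So ∂z/∂x = −n_x/n_z = 0.15725 and ∂z/∂y = −n_y/n_z = −0.02872.
Gradient magnitude |∇z| = √(a² + b²) = √(0.02473 + 0.00083) = 0.15985.
True dip = arctan(0.15985) = 9.1°, dipping toward W (azimuth ≈ 280°).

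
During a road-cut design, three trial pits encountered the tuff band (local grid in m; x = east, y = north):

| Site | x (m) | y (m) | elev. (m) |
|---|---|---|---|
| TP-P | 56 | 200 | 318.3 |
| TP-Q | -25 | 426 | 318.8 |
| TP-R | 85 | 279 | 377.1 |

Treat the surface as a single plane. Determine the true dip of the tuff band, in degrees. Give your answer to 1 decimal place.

47.4°

Two edge vectors: TP-P→TP-Q = (-81, 226, 0.5), TP-P→TP-R = (29, 79, 58.8).
Normal n = (TP-P→TP-Q) × (TP-P→TP-R) = (13249.3, 4777.3, -12953).
So ∂z/∂x = −n_x/n_z = 1.02288 and ∂z/∂y = −n_y/n_z = 0.36882.
Gradient magnitude |∇z| = √(a² + b²) = √(1.04627 + 0.13603) = 1.08734.
True dip = arctan(1.08734) = 47.4°, dipping toward WSW (azimuth ≈ 250°).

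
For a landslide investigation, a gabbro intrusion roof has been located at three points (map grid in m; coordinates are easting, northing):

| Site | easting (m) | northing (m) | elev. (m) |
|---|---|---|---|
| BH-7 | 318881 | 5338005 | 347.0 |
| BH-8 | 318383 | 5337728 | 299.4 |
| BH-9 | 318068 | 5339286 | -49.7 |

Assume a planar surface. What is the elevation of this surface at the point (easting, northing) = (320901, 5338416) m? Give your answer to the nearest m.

Two edge vectors: BH-7→BH-8 = (-498, -277, -47.6), BH-7→BH-9 = (-813, 1281, -396.7).
Normal n = (BH-7→BH-8) × (BH-7→BH-9) = (170861.5, -158857.8, -863139).
So ∂z/∂easting = −n_x/n_z = 0.19795363 and ∂z/∂northing = −n_y/n_z = −0.18404660.
Intercept c from BH-7: 347 − 63123.65 + 982441.68 = 919665.03.
At (320901, 5338416): z = 63523.5 − 982517.3 + 919665.03 = 671.2 m.

671 m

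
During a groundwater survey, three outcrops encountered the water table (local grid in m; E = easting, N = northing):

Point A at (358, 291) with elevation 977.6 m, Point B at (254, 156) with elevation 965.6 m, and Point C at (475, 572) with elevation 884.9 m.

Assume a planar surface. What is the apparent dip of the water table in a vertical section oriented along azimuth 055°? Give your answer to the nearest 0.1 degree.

Two edge vectors: Point A→Point B = (-104, -135, -12), Point A→Point C = (117, 281, -92.7).
Normal n = (Point A→Point B) × (Point A→Point C) = (15886.5, -11044.8, -13429).
So ∂z/∂E = −n_x/n_z = 1.18300 and ∂z/∂N = −n_y/n_z = −0.82246.
Unit vector along 055° is (sin 55°, cos 55°) = (0.8192, 0.5736).
Slope in that direction = a·(0.8192) + b·(0.5736) = 0.49731.
Apparent dip = arctan|0.49731| = 26.4° (true dip is 55.2°, so apparent ≤ true as expected).

26.4°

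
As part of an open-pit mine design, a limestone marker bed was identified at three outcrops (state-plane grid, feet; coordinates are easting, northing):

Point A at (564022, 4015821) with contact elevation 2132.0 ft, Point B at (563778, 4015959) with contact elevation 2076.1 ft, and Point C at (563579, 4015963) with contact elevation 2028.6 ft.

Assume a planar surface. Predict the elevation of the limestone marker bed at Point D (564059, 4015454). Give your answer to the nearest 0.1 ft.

2134.4 ft

Let the plane be z = a·easting + b·northing + c.
Point B−Point A: −244a + 138b = −55.9;  Point C−Point A: −443a + 142b = −103.4.
Solving gives a = 0.239047044, b = 0.017590425.
Then c = 2132 − a·564022 − b·4015821 = −203335.79.
At (564059, 4015454): z = 134836.6 + 70633.5 − 203335.79 = 2134.4 ft.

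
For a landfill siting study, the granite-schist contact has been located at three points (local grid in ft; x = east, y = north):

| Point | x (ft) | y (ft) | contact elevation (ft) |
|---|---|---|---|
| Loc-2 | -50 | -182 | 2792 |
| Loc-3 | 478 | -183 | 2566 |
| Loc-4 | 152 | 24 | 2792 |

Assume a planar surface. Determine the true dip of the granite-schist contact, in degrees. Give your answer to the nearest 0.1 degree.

30.9°

Two edge vectors: Loc-2→Loc-3 = (528, -1, -226), Loc-2→Loc-4 = (202, 206, 0).
Normal n = (Loc-2→Loc-3) × (Loc-2→Loc-4) = (46556, -45652, 108970).
So ∂z/∂x = −n_x/n_z = −0.42724 and ∂z/∂y = −n_y/n_z = 0.41894.
Gradient magnitude |∇z| = √(a² + b²) = √(0.18253 + 0.17551) = 0.59837.
True dip = arctan(0.59837) = 30.9°, dipping toward SE (azimuth ≈ 134°).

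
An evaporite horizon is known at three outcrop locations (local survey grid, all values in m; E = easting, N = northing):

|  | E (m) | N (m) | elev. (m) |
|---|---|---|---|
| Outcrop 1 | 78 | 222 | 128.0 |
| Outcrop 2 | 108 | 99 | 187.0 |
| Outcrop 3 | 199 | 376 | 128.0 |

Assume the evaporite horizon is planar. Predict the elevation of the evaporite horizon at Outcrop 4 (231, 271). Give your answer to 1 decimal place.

Two edge vectors: Outcrop 1→Outcrop 2 = (30, -123, 59), Outcrop 1→Outcrop 3 = (121, 154, 0).
Normal n = (Outcrop 1→Outcrop 2) × (Outcrop 1→Outcrop 3) = (-9086, 7139, 19503).
So ∂z/∂E = −n_x/n_z = 0.46588 and ∂z/∂N = −n_y/n_z = −0.36605.
Intercept c from Outcrop 1: 128 − 36.34 + 81.26 = 172.92.
At (231, 271): z = 107.6 − 99.2 + 172.92 = 181.3 m.

181.3 m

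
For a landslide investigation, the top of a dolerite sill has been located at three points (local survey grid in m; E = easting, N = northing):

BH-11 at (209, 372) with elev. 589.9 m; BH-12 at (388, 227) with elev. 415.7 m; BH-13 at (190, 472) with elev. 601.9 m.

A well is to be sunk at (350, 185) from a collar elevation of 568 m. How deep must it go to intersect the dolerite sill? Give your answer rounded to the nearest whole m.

Two edge vectors: BH-11→BH-12 = (179, -145, -174.2), BH-11→BH-13 = (-19, 100, 12).
Normal n = (BH-11→BH-12) × (BH-11→BH-13) = (15680, 1161.8, 15145).
So ∂z/∂E = −n_x/n_z = −1.03533 and ∂z/∂N = −n_y/n_z = −0.07671.
Intercept c from BH-11: 589.9 + 216.38 + 28.54 = 834.82.
At (350, 185): z_contact = −362.4 − 14.2 + 834.82 = 458.3 m.
Depth below ground = 568 − 458.3 = 110 m.

110 m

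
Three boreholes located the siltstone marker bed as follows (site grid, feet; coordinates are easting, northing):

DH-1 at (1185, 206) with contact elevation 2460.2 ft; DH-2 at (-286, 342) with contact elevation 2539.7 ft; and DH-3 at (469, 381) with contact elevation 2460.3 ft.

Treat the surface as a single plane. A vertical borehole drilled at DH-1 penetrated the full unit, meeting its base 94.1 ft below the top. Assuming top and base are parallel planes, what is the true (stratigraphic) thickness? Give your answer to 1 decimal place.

88.4 ft

Let the plane be z = a·easting + b·northing + c.
DH-2−DH-1: −1471a + 136b = 79.5;  DH-3−DH-1: −716a + 175b = 0.1.
Solving gives a = −0.08684, b = −0.35473.
|∇z| = √(a²+b²) = 0.36521, so dip δ = arctan(0.36521) = 20.06°.
True thickness = vertical thickness × cos δ = 94.1 × cos 20.06° = 88.4 ft.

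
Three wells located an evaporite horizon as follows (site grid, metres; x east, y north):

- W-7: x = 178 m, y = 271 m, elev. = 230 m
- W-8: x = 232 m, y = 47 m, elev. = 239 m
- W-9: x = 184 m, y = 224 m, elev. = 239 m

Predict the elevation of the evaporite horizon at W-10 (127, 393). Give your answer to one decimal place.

253.9 m

Let the plane be z = a·x + b·y + c.
W-8−W-7: 54a − 224b = 9;  W-9−W-7: 6a − 47b = 9.
Solving gives a = −1.33417, b = −0.36181.
Then c = 230 − a·178 − b·271 = 565.53.
At (127, 393): z = −169.4 − 142.2 + 565.53 = 253.9 m.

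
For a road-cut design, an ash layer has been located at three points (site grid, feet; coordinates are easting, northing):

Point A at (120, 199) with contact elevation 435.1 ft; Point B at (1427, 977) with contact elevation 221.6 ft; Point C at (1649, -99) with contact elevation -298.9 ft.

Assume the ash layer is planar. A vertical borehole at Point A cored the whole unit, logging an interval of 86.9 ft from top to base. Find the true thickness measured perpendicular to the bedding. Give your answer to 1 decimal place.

75.6 ft

Let the plane be z = a·easting + b·northing + c.
Point B−Point A: 1307a + 778b = −213.5;  Point C−Point A: 1529a − 298b = −734.
Solving gives a = −0.40194, b = 0.40081.
|∇z| = √(a²+b²) = 0.56763, so dip δ = arctan(0.56763) = 29.58°.
True thickness = vertical thickness × cos δ = 86.9 × cos 29.58° = 75.6 ft.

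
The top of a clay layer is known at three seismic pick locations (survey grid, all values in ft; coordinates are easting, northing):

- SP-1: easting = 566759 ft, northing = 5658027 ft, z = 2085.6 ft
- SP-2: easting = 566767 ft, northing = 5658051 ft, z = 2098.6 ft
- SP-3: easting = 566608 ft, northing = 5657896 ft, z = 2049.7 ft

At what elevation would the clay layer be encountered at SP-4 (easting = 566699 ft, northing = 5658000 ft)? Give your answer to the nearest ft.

2088 ft

Let the plane be z = a·easting + b·northing + c.
SP-2−SP-1: 8a + 24b = 13;  SP-3−SP-1: −151a − 131b = −35.9.
Solving gives a = −0.32663043, b = 0.65054348.
Then c = 2085.6 − a·566759 − b·5658027 = −3493586.23.
At (566699, 5658000): z = −185101.1 + 3680775.0 − 3493586.23 = 2087.6 ft.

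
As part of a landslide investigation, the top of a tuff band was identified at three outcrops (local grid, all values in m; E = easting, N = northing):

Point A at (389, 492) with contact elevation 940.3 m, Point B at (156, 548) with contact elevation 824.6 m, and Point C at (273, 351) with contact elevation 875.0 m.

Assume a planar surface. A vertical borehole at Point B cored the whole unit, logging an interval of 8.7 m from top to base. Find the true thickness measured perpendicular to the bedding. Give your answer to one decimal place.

7.8 m

Let the plane be z = a·E + b·N + c.
Point B−Point A: −233a + 56b = −115.7;  Point C−Point A: −116a − 141b = −65.3.
Solving gives a = 0.50752, b = 0.04558.
|∇z| = √(a²+b²) = 0.50957, so dip δ = arctan(0.50957) = 27.00°.
True thickness = vertical thickness × cos δ = 8.7 × cos 27.00° = 7.8 m.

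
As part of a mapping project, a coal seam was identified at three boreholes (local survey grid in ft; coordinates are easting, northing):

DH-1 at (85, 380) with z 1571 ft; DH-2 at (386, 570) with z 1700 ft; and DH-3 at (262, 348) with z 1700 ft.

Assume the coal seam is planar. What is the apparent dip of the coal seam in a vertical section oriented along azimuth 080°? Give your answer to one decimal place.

Two edge vectors: DH-1→DH-2 = (301, 190, 129), DH-1→DH-3 = (177, -32, 129).
Normal n = (DH-1→DH-2) × (DH-1→DH-3) = (28638, -15996, -43262).
So ∂z/∂easting = −n_x/n_z = 0.66197 and ∂z/∂northing = −n_y/n_z = −0.36975.
Unit vector along 080° is (sin 80°, cos 80°) = (0.9848, 0.1736).
Slope in that direction = a·(0.9848) + b·(0.1736) = 0.58770.
Apparent dip = arctan|0.58770| = 30.4° (true dip is 37.2°, so apparent ≤ true as expected).

30.4°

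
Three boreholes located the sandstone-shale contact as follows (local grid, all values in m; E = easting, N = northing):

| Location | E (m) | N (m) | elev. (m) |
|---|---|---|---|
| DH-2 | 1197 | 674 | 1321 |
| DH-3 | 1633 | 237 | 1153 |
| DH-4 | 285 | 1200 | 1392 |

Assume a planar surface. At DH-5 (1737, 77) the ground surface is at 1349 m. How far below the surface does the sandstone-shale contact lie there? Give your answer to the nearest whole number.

276 m

Let the plane be z = a·E + b·N + c.
DH-3−DH-2: 436a − 437b = −168;  DH-4−DH-2: −912a + 526b = 71.
Solving gives a = 0.33888, b = 0.72254.
Then c = 1321 − a·1197 − b·674 = 428.37.
At (1737, 77): z_contact = 588.6 + 55.6 + 428.37 = 1072.6 m.
Depth below ground = 1349 − 1072.6 = 276 m.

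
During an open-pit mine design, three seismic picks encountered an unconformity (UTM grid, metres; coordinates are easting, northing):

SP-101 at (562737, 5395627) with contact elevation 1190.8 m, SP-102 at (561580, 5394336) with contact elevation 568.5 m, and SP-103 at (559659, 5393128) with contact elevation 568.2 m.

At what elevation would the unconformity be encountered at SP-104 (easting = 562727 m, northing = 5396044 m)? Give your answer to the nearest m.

Let the plane be z = a·easting + b·northing + c.
SP-102−SP-101: −1157a − 1291b = −622.3;  SP-103−SP-101: −3078a − 2499b = −622.6.
Solving gives a = −0.69418176, b = 1.10415825.
Then c = 1190.8 − a·562737 − b·5395627 = −5565793.49.
At (562727, 5396044): z = −390634.8 + 5958086.5 − 5565793.49 = 1658.2 m.

1658 m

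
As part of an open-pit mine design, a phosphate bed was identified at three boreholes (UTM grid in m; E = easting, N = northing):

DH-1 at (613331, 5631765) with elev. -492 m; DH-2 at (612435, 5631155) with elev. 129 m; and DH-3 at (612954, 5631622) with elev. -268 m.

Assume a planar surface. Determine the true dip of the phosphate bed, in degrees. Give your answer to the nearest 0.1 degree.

29.8°

Let the plane be z = a·E + b·N + c.
DH-2−DH-1: −896a − 610b = 621;  DH-3−DH-1: −377a − 143b = 224.
Solving gives a = −0.46972, b = −0.32809.
Gradient magnitude |∇z| = √(a² + b²) = √(0.22063 + 0.10764) = 0.57295.
True dip = arctan(0.57295) = 29.8°, dipping toward NE (azimuth ≈ 055°).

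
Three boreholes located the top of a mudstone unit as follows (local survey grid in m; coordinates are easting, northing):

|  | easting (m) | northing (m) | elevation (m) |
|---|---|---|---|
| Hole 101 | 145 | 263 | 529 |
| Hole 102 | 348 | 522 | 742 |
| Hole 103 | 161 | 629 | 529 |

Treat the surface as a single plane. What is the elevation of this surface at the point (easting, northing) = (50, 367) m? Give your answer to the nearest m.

Let the plane be z = a·easting + b·northing + c.
Hole 102−Hole 101: 203a + 259b = 213;  Hole 103−Hole 101: 16a + 366b = 0.
Solving gives a = 1.11124, b = −0.04858.
Then c = 529 − a·145 − b·263 = 380.65.
At (50, 367): z = 55.6 − 17.8 + 380.65 = 418.4 m.

418 m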